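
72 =72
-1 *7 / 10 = -7 / 10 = -0.70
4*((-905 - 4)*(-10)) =36360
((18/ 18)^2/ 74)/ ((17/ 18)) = 9/ 629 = 0.01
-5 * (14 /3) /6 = -3.89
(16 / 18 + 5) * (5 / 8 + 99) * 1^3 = 586.68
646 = 646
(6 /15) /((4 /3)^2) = 0.22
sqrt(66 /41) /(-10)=-sqrt(2706) /410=-0.13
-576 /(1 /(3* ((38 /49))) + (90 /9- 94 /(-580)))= -2380320 /43771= -54.38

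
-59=-59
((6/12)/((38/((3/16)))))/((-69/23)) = -1/1216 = -0.00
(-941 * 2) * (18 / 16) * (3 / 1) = -25407 / 4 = -6351.75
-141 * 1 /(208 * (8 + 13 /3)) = -423 /7696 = -0.05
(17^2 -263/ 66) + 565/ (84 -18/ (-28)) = 1520873/ 5214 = 291.69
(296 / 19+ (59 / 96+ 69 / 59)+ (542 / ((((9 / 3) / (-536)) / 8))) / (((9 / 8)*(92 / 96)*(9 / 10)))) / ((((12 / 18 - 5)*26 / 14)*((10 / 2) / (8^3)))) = 5975829611691632 / 588239145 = 10158843.84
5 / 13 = 0.38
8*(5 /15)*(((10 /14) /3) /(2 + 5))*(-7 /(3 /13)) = -520 /189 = -2.75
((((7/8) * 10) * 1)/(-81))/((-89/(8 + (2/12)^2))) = 10115/1038096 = 0.01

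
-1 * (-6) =6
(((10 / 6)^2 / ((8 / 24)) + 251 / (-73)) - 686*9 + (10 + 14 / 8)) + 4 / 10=-26967463 / 4380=-6156.96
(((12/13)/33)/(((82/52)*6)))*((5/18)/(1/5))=0.00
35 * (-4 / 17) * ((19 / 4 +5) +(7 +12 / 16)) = -2450 / 17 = -144.12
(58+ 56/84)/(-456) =-22/171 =-0.13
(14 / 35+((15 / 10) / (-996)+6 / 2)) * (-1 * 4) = -13.59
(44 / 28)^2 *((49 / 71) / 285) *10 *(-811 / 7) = -196262 / 28329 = -6.93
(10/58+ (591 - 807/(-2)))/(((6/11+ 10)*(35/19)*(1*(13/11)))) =132631609/3061240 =43.33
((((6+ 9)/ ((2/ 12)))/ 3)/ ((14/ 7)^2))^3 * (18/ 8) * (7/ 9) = 23625/ 32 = 738.28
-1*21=-21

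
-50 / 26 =-25 / 13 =-1.92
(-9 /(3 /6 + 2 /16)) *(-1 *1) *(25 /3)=120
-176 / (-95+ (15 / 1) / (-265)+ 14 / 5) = 2915 / 1528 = 1.91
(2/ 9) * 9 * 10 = 20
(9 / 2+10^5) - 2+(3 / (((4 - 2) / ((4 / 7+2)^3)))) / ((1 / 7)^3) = 217501 / 2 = 108750.50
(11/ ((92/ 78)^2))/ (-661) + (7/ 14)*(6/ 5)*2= 8308401/ 6993380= 1.19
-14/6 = -7/3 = -2.33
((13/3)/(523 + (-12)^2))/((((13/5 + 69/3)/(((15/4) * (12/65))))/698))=5235/42688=0.12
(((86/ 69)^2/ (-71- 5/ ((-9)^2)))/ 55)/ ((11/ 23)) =-16641/ 20023685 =-0.00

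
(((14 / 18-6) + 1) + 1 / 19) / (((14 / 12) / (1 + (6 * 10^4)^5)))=-1108857600000000000000001426 / 399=-2779091729323308270676695.00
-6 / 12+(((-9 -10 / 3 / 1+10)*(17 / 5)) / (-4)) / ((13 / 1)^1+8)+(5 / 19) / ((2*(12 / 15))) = -1649 / 6840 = -0.24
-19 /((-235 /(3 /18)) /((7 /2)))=133 /2820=0.05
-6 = -6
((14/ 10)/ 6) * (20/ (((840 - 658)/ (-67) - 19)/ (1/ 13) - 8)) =-938/ 58353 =-0.02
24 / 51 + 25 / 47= 801 / 799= 1.00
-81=-81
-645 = -645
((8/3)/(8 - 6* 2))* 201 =-134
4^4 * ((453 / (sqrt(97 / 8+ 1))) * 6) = 463872 * sqrt(210) / 35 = 192061.25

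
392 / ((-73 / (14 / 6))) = -12.53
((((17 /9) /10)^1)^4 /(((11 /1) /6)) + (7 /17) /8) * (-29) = -386675966 /255605625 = -1.51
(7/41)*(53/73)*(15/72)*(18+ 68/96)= 832895/1723968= 0.48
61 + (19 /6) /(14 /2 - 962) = 349511 /5730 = 61.00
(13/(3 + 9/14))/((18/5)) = 455/459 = 0.99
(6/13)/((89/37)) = 222/1157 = 0.19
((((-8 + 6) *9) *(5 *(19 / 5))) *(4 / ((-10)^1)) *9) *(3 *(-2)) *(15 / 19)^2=-87480 / 19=-4604.21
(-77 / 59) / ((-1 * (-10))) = -77 / 590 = -0.13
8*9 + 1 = 73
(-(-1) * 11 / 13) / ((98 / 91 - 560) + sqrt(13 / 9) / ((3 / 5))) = -6474006 / 4276320311 - 6435 * sqrt(13) / 4276320311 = -0.00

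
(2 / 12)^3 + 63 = 13609 / 216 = 63.00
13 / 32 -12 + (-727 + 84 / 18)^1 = -70457 / 96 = -733.93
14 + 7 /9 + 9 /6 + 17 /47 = 14077 /846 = 16.64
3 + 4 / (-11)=29 / 11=2.64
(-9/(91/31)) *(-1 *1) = 3.07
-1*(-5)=5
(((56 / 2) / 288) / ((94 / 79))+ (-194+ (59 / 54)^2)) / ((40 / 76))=-2007409489 / 5482080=-366.18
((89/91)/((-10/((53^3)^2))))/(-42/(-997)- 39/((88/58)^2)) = 1903775527865651176/14841777405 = 128271397.42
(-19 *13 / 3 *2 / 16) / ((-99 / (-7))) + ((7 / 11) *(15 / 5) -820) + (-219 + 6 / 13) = -32041885 / 30888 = -1037.36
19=19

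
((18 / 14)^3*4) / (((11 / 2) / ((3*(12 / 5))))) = 209952 / 18865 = 11.13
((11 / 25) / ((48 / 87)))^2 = 101761 / 160000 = 0.64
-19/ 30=-0.63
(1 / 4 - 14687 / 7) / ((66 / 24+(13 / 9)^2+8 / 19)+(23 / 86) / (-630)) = -399.06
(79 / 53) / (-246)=-79 / 13038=-0.01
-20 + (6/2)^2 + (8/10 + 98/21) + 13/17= -1216/255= -4.77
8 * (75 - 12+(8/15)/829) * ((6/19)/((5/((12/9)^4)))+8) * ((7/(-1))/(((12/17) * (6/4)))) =-7842929294816/287061975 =-27321.38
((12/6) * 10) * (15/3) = 100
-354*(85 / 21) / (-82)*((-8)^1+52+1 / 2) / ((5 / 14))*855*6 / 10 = 45793971 / 41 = 1116926.12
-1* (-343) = 343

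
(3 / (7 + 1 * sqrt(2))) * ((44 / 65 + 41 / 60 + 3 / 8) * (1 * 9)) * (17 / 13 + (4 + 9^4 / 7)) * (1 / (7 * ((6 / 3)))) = 130610043 / 278005-130610043 * sqrt(2) / 1946035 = 374.90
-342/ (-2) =171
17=17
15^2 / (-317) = -225 / 317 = -0.71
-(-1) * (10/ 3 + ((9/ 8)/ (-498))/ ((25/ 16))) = 20741/ 6225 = 3.33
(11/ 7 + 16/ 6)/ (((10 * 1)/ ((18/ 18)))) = 89/ 210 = 0.42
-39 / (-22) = 39 / 22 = 1.77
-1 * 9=-9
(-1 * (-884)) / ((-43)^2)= 884 / 1849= 0.48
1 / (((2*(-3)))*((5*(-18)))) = 1 / 540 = 0.00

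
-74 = -74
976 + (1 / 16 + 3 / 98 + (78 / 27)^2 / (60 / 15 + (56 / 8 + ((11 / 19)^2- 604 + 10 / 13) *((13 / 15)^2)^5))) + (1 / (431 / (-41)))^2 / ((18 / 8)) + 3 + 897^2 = 14631916548361578708310170949411 / 18163026165601251698195376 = 805588.03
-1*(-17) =17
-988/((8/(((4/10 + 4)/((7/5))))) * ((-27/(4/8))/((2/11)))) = 247/189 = 1.31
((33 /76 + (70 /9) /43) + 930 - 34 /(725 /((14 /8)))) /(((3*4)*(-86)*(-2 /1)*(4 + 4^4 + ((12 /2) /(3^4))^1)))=19842406961 /11446410524800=0.00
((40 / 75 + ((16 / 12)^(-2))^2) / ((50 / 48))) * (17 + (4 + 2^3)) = 23.66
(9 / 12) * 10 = 7.50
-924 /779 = -1.19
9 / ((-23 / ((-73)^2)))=-47961 / 23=-2085.26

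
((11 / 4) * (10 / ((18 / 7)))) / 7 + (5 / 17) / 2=1025 / 612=1.67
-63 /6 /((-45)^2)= -7 /1350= -0.01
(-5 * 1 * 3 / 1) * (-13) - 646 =-451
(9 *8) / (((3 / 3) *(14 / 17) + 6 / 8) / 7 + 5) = 11424 / 829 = 13.78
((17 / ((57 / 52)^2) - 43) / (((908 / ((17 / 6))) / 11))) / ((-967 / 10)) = 87645965 / 8558216892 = 0.01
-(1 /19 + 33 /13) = -640 /247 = -2.59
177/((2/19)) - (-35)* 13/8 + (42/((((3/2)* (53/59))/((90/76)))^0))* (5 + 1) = 15923/8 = 1990.38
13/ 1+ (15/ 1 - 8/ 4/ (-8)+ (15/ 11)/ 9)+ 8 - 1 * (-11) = 47.40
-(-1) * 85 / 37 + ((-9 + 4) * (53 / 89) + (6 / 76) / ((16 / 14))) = -611807 / 1001072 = -0.61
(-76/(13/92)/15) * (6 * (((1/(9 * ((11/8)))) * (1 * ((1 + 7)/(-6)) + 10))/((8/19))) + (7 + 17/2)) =-913.61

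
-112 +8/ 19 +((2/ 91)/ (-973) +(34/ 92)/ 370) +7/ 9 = -28552912667759/ 257697318060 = -110.80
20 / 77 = 0.26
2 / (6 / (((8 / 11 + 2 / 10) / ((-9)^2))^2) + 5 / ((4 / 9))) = 2312 / 52938405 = 0.00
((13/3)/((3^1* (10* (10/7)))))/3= 0.03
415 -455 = -40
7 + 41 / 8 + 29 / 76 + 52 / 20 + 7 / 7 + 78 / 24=14711 / 760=19.36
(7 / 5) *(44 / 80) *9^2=6237 / 100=62.37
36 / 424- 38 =-37.92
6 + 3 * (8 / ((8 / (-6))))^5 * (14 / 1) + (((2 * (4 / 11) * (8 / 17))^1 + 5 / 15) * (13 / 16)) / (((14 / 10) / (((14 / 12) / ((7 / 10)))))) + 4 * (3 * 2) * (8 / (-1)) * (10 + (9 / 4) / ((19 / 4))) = -1176842653307 / 3581424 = -328596.29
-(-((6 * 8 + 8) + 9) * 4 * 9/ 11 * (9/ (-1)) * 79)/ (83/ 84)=-139754160/ 913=-153071.37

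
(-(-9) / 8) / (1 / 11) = 99 / 8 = 12.38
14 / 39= 0.36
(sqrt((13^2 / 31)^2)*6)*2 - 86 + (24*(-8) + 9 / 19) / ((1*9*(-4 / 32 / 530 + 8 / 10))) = -282753826 / 5991897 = -47.19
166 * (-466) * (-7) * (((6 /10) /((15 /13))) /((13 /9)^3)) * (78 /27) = 87721704 /325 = 269912.94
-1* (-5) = 5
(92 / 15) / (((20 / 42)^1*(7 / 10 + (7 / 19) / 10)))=437 / 25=17.48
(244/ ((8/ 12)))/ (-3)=-122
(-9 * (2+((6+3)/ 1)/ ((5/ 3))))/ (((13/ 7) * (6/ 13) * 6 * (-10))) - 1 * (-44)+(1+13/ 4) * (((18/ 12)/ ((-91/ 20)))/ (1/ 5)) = 696869/ 18200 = 38.29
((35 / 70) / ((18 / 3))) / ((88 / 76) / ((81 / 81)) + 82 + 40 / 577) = 10963 / 10949040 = 0.00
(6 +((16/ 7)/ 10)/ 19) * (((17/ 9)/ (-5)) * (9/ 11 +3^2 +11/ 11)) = -24.57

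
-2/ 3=-0.67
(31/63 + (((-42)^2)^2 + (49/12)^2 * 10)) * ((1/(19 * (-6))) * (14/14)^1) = -1568379067/57456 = -27297.05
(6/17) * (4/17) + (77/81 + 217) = 5103950/23409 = 218.03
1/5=0.20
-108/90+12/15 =-2/5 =-0.40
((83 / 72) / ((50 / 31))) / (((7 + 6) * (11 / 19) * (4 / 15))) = 48887 / 137280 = 0.36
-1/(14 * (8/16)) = -0.14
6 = 6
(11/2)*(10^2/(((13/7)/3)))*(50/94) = 288750/611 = 472.59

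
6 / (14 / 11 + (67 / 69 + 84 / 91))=59202 / 31247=1.89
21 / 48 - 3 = -2.56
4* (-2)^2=16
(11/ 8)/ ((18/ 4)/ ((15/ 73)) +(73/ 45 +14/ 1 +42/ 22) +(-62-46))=-5445/ 271532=-0.02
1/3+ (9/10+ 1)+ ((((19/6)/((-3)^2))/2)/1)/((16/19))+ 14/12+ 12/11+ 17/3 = 985231/95040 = 10.37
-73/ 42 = -1.74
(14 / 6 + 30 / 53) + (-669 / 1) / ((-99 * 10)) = 20843 / 5830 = 3.58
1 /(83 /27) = 27 /83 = 0.33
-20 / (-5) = 4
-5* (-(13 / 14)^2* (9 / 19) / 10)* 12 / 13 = 351 / 1862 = 0.19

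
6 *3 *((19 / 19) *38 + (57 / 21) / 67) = 321138 / 469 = 684.73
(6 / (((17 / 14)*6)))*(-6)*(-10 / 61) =840 / 1037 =0.81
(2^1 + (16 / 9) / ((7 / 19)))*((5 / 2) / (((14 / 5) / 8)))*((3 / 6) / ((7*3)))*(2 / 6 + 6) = 204250 / 27783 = 7.35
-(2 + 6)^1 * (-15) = 120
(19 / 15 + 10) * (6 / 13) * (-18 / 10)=-234 / 25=-9.36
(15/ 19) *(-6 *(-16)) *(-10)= -14400/ 19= -757.89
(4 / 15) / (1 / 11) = 44 / 15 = 2.93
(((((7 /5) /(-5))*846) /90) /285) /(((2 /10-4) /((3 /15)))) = 329 /676875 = 0.00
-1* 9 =-9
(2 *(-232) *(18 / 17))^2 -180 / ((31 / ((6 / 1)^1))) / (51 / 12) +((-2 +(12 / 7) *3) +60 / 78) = 196777911548 / 815269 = 241365.62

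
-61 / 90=-0.68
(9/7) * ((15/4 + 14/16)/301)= 333/16856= 0.02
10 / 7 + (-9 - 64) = -501 / 7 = -71.57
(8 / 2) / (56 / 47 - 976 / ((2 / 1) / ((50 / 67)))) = -3149 / 285762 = -0.01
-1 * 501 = -501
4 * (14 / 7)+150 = 158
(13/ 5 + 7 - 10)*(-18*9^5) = 2125764/ 5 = 425152.80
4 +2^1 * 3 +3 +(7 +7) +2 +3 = 32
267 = 267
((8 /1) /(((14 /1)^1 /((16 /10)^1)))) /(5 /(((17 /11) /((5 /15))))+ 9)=816 /8995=0.09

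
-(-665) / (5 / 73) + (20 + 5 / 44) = 428081 / 44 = 9729.11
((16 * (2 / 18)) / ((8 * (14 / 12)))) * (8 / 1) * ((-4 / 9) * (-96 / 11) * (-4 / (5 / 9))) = -16384 / 385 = -42.56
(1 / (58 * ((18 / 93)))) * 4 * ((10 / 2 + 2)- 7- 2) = -62 / 87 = -0.71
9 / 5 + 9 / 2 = 63 / 10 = 6.30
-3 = -3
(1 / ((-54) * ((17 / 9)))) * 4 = -2 / 51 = -0.04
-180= -180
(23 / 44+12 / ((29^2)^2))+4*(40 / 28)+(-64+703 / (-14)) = -3360291503 / 31120364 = -107.98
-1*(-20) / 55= 4 / 11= 0.36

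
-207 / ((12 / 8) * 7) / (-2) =69 / 7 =9.86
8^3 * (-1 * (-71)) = 36352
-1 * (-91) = 91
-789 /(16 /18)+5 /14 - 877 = -98799 /56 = -1764.27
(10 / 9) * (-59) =-590 / 9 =-65.56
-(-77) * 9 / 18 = 77 / 2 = 38.50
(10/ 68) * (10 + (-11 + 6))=25/ 34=0.74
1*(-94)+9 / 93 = -93.90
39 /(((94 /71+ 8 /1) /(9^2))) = 224289 /662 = 338.81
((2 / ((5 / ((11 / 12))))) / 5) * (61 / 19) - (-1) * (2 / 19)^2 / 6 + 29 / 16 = 295989 / 144400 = 2.05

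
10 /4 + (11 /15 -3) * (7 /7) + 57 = 1717 /30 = 57.23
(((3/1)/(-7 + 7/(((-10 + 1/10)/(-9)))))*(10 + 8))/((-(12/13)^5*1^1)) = 4084223/32256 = 126.62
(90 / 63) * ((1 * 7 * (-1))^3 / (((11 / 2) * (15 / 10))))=-1960 / 33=-59.39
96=96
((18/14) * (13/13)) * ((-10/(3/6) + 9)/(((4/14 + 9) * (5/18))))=-1782/325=-5.48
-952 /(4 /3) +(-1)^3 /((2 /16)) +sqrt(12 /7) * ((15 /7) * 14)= -722 +60 * sqrt(21) /7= -682.72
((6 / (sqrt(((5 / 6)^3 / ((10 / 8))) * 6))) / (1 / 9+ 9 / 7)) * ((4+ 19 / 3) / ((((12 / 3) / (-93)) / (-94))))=25609689 / 440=58203.84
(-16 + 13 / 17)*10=-2590 / 17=-152.35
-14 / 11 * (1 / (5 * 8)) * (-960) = 336 / 11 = 30.55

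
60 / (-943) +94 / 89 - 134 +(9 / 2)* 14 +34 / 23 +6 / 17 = -4229177 / 62033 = -68.18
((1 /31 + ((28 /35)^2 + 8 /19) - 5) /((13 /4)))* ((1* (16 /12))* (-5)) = 920416 /114855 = 8.01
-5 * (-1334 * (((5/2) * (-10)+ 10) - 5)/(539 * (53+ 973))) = -66700/276507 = -0.24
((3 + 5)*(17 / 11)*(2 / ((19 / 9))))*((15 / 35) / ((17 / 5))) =2160 / 1463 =1.48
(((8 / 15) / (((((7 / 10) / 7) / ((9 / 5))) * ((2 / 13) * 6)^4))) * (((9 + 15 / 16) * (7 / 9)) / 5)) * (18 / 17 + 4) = 455633633 / 4406400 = 103.40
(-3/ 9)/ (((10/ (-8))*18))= 2/ 135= 0.01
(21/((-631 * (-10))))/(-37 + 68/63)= -1323/14279530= -0.00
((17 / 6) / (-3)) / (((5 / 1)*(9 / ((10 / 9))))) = -17 / 729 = -0.02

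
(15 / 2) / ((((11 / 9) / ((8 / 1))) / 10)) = 5400 / 11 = 490.91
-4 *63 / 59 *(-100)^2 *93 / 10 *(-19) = 445284000 / 59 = 7547186.44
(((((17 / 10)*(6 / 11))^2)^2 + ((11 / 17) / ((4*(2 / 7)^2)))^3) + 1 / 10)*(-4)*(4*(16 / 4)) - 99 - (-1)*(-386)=-2982924702533123 / 2877249320000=-1036.73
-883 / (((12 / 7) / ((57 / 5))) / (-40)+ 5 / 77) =-14433.84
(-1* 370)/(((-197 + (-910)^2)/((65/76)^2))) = -781625/2390983864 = -0.00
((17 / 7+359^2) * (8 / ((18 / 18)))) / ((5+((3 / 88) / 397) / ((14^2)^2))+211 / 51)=70573647746359296 / 625419241369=112842.14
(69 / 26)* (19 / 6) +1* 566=29869 / 52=574.40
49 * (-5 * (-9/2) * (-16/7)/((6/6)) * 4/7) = -1440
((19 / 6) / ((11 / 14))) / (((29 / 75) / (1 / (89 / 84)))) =279300 / 28391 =9.84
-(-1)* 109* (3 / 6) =109 / 2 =54.50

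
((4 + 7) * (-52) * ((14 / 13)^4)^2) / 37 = -64934718464 / 2321695129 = -27.97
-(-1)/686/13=1/8918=0.00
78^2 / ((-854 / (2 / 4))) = -1521 / 427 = -3.56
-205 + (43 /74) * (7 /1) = -14869 /74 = -200.93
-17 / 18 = -0.94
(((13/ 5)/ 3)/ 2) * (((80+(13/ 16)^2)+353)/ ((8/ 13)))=18761873/ 61440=305.37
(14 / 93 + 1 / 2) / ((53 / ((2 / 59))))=121 / 290811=0.00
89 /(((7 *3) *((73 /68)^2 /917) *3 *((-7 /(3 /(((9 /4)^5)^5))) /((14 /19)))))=-121397266144345160941568 /218063667455363299396729444497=-0.00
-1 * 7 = -7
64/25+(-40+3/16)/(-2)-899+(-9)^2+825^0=-635627/800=-794.53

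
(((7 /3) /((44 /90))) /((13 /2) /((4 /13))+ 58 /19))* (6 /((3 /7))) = 152 /55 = 2.76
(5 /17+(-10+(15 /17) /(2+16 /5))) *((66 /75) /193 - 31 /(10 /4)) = 25209072 /213265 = 118.21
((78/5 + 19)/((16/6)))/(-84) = -173/1120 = -0.15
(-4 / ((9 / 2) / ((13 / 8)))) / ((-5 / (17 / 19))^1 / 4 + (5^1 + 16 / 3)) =-884 / 5469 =-0.16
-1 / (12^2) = -0.01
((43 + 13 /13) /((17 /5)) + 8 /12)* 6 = 1388 /17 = 81.65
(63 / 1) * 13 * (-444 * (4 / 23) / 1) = -1454544 / 23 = -63241.04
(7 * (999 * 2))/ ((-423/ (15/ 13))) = -23310/ 611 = -38.15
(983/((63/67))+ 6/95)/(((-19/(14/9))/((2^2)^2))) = -1369.51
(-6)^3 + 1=-215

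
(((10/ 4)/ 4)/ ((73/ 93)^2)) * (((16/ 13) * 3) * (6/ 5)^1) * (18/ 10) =2802276/ 346385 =8.09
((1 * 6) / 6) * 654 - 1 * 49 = 605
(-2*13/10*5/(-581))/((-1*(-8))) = 13/4648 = 0.00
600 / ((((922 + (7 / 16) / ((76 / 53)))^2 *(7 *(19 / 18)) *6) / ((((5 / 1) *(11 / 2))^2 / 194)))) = 0.00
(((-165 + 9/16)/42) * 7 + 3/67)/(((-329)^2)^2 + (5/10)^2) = -58663/25119348590200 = -0.00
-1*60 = -60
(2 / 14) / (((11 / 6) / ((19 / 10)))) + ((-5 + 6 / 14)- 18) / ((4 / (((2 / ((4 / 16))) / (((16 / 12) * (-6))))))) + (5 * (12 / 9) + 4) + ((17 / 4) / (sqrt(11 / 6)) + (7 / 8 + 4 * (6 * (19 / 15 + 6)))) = 17 * sqrt(66) / 44 + 253087 / 1320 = 194.87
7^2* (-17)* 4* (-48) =159936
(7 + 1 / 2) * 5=75 / 2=37.50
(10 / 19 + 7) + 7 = 276 / 19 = 14.53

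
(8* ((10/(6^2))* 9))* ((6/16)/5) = 3/2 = 1.50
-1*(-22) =22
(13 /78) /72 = 1 /432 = 0.00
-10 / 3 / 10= -1 / 3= -0.33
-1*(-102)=102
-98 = -98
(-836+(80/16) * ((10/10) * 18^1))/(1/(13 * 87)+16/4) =-843726/4525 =-186.46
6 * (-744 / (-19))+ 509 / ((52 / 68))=222439 / 247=900.56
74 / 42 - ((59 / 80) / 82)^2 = 1.76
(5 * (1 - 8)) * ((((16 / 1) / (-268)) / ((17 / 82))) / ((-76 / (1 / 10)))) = -287 / 21641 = -0.01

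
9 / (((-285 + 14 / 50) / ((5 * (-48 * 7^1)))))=189000 / 3559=53.10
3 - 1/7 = 20/7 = 2.86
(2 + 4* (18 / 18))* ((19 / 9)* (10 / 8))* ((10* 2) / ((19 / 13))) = 650 / 3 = 216.67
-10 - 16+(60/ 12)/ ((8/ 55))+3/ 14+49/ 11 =8035/ 616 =13.04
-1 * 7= -7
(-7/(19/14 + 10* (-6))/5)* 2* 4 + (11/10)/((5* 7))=63911/287350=0.22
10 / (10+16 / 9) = 45 / 53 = 0.85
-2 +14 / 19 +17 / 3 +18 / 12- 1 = 559 / 114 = 4.90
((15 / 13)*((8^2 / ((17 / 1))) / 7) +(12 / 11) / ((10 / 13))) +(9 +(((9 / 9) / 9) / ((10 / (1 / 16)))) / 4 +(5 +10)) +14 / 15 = 26.97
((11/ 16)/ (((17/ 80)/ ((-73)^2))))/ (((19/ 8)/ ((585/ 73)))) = 18790200/ 323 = 58173.99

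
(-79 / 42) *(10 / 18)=-395 / 378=-1.04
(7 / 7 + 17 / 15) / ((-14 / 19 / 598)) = -181792 / 105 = -1731.35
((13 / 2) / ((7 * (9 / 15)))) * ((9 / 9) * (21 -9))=130 / 7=18.57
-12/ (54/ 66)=-44/ 3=-14.67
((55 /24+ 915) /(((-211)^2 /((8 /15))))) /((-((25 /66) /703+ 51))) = -68096798 /316053198849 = -0.00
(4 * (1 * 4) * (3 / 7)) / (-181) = -48 / 1267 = -0.04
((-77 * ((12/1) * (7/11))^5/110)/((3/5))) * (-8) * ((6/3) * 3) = 234198687744/161051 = 1454189.59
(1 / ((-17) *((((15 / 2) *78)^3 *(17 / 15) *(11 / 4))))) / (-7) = 4 / 297005784075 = 0.00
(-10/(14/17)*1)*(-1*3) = 255/7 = 36.43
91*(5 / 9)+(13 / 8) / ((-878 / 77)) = 3186911 / 63216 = 50.41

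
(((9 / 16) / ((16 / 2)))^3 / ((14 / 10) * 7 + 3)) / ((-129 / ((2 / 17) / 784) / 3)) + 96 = 3692194405806531 / 38460358393856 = 96.00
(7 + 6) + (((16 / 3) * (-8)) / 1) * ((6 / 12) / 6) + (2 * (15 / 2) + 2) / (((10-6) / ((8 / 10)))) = 578 / 45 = 12.84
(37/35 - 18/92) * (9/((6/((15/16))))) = 12483/10304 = 1.21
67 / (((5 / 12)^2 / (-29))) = -279792 / 25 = -11191.68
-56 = -56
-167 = -167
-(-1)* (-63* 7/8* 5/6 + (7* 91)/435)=-309533/6960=-44.47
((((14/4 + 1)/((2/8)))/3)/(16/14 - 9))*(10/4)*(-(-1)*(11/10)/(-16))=21/160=0.13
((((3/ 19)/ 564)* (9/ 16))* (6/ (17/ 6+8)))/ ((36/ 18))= 81/ 1857440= 0.00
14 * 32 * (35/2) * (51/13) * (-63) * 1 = -25189920/13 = -1937686.15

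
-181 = -181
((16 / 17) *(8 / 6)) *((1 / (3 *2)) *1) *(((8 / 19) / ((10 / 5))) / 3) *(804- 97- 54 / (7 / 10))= 564352 / 61047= 9.24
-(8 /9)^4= -4096 /6561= -0.62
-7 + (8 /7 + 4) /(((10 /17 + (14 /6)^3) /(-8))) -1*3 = -559262 /42707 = -13.10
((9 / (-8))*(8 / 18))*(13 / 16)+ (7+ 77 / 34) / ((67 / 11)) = 40633 / 36448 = 1.11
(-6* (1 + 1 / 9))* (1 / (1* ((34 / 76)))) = -760 / 51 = -14.90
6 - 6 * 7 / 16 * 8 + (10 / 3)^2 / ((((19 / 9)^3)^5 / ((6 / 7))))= -1594004612061380844795 / 106267889209123588093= -15.00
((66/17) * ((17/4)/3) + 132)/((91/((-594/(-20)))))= 16335/364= 44.88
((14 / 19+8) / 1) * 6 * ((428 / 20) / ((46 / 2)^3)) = 106572 / 1155865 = 0.09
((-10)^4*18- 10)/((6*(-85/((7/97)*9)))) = -377979/1649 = -229.22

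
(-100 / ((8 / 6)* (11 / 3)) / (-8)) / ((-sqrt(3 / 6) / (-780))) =43875* sqrt(2) / 22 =2820.39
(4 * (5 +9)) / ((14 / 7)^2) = 14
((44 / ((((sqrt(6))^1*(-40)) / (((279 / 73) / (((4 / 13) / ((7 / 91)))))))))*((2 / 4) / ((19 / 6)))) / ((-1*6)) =1023*sqrt(6) / 221920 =0.01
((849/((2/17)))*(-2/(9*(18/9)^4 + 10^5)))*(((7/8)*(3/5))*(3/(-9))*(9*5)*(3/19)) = 2727837/15221888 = 0.18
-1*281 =-281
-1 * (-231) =231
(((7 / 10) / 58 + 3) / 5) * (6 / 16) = 5241 / 23200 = 0.23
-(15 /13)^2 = -225 /169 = -1.33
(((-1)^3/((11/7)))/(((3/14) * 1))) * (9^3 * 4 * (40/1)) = -3810240/11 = -346385.45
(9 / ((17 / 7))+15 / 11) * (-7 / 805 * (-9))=8532 / 21505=0.40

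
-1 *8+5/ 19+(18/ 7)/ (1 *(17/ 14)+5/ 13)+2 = -7609/ 1843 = -4.13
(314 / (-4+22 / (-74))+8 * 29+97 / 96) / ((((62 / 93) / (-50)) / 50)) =-508613125 / 848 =-599779.63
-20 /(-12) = 5 /3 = 1.67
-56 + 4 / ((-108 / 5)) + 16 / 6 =-1445 / 27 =-53.52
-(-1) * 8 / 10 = 4 / 5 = 0.80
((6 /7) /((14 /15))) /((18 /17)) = 85 /98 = 0.87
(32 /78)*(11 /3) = 176 /117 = 1.50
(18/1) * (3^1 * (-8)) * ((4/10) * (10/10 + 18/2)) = -1728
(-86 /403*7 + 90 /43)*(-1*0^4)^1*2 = 0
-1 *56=-56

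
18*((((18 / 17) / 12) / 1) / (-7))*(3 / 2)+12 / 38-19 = -86029 / 4522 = -19.02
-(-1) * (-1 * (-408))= 408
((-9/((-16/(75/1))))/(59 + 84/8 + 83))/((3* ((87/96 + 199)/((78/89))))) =14040/34729313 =0.00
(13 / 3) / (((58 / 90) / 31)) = 6045 / 29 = 208.45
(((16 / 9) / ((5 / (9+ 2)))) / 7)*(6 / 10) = 0.34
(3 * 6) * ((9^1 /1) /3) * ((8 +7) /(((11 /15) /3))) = 36450 /11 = 3313.64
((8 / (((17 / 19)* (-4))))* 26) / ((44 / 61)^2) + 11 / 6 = -2712007 / 24684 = -109.87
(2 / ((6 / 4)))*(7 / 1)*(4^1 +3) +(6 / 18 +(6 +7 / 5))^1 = 1096 / 15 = 73.07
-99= -99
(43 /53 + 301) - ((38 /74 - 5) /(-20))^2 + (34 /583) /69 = 1661825502397 /5507076300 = 301.76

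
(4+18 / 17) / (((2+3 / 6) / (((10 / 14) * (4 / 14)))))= 344 / 833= 0.41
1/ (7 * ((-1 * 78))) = -1/ 546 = -0.00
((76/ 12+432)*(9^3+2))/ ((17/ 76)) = 4297420/ 3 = 1432473.33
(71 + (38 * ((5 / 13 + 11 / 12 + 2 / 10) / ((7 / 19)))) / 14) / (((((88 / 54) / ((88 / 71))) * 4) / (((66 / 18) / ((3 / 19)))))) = 655497359 / 1809080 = 362.34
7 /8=0.88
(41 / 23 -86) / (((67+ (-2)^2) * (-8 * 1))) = 1937 / 13064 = 0.15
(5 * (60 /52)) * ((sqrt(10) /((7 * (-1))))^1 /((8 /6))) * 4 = -225 * sqrt(10) /91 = -7.82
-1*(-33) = 33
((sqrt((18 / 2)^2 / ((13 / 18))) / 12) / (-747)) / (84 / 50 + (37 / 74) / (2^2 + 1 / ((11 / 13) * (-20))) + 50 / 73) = -1582275 * sqrt(26) / 17016788152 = -0.00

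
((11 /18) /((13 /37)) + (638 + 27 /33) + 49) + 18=1821253 /2574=707.56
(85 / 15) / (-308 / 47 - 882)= -799 / 125286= -0.01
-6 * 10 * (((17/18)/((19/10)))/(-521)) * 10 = 17000/29697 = 0.57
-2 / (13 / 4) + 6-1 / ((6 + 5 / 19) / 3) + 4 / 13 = 8065 / 1547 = 5.21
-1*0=0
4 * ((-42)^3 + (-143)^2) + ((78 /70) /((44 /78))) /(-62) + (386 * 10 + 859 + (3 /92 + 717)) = -114808970789 /549010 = -209120.00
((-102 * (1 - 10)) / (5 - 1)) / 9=51 / 2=25.50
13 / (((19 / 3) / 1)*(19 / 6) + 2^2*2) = 234 / 505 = 0.46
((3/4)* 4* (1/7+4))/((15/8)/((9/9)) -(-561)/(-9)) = -2088/10157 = -0.21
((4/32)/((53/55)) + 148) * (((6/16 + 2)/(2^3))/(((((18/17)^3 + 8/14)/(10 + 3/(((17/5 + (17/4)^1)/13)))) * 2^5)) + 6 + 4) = 117613704948755/78771683328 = 1493.10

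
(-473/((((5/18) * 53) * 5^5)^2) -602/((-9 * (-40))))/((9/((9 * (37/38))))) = -1527531112334789/938162109375000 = -1.63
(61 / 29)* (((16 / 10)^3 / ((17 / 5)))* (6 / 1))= 187392 / 12325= 15.20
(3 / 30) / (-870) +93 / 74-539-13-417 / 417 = -177606187 / 321900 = -551.74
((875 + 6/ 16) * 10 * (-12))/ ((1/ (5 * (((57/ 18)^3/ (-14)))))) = 1200839425/ 1008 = 1191308.95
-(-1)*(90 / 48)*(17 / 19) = 255 / 152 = 1.68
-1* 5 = -5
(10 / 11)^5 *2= 200000 / 161051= 1.24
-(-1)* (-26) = -26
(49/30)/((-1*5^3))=-49/3750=-0.01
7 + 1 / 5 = 36 / 5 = 7.20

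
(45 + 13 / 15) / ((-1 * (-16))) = 43 / 15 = 2.87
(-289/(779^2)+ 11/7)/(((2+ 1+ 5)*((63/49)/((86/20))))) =71737201/109231380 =0.66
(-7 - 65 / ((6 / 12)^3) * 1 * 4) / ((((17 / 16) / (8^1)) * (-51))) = 267136 / 867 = 308.12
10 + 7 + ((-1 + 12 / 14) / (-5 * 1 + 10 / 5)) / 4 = 1429 / 84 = 17.01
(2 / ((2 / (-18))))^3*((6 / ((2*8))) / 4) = -2187 / 4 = -546.75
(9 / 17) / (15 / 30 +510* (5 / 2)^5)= 144 / 13547011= 0.00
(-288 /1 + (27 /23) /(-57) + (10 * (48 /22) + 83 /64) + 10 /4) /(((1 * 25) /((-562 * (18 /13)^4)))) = 21681.33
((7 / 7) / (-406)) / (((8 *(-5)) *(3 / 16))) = 1 / 3045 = 0.00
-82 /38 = -41 /19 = -2.16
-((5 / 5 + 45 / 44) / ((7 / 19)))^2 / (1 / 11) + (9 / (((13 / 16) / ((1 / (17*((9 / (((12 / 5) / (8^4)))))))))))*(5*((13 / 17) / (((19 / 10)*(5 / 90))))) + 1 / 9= -331.46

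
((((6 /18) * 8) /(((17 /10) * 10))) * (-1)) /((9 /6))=-16 /153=-0.10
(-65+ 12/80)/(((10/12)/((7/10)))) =-27237/500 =-54.47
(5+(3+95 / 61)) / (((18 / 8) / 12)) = 9328 / 183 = 50.97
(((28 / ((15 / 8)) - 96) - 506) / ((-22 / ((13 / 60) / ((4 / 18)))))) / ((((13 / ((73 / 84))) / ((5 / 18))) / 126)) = 60.87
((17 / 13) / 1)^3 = 4913 / 2197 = 2.24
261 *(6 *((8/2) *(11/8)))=8613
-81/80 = -1.01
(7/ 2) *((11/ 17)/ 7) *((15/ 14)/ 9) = 55/ 1428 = 0.04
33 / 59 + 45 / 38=3909 / 2242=1.74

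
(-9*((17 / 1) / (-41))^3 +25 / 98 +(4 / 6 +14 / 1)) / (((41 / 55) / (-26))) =-225479700875 / 415386867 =-542.82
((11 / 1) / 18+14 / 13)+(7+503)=119735 / 234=511.69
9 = 9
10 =10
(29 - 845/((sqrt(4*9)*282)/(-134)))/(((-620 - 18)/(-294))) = 3976301/89958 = 44.20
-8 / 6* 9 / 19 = -12 / 19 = -0.63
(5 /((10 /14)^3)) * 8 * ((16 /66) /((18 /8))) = 87808 /7425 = 11.83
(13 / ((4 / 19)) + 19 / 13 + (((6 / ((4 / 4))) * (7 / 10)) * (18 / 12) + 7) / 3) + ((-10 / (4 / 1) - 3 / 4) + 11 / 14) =177943 / 2730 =65.18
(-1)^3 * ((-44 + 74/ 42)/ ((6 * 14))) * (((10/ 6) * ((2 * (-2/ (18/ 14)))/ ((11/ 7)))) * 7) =-31045/ 2673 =-11.61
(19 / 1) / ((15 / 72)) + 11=511 / 5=102.20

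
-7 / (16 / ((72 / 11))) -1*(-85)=1807 / 22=82.14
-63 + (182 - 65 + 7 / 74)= 4003 / 74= 54.09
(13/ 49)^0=1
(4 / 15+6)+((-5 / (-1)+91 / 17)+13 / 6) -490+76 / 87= -2318777 / 4930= -470.34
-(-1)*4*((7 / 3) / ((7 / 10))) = 40 / 3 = 13.33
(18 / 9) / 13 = 2 / 13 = 0.15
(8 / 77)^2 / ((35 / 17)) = 0.01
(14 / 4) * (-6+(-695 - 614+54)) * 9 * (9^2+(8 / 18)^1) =-6470191 / 2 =-3235095.50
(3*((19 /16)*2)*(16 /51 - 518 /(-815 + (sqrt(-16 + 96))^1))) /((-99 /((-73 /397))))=18907*sqrt(5) /457945455 + 234746027 /18684174564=0.01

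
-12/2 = -6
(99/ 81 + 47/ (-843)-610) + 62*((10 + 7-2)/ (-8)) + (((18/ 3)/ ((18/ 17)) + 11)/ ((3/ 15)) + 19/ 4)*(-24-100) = -117825269/ 10116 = -11647.42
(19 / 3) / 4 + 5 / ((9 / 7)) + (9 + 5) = 701 / 36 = 19.47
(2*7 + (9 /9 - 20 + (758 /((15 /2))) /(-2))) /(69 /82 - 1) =68306 /195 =350.29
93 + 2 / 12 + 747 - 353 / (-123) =69129 / 82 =843.04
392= 392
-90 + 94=4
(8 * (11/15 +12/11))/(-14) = -172/165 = -1.04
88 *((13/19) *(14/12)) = 70.25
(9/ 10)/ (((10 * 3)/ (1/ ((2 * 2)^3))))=0.00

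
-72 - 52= -124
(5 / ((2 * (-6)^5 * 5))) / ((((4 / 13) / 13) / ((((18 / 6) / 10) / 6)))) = -169 / 1244160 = -0.00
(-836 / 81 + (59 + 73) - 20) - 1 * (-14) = 9370 / 81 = 115.68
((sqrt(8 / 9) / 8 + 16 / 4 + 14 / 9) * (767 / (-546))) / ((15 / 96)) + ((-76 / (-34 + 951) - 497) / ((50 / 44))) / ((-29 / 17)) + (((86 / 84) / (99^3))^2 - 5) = 1271185911492930863995 / 6309268966481239836 - 236 * sqrt(2) / 315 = 200.42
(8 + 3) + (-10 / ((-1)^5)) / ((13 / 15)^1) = 293 / 13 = 22.54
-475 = -475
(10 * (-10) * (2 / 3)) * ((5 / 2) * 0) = 0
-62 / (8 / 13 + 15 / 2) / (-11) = 0.69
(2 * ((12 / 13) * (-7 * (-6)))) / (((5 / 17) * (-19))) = -17136 / 1235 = -13.88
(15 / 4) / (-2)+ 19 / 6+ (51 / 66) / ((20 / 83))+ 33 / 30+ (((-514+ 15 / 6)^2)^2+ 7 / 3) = 12047452427647 / 176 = 68451434247.99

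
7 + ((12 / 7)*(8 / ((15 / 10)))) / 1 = 113 / 7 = 16.14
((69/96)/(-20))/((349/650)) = -1495/22336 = -0.07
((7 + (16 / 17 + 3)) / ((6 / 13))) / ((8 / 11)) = 4433 / 136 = 32.60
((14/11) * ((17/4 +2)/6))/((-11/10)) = -875/726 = -1.21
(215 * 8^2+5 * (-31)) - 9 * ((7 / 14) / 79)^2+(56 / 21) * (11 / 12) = 3057266107 / 224676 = 13607.44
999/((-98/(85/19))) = -84915/1862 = -45.60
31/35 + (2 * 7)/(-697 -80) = 3371/3885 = 0.87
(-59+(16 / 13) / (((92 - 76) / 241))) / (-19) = 526 / 247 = 2.13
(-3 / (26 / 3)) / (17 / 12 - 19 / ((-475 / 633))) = -1350 / 104273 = -0.01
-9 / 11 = -0.82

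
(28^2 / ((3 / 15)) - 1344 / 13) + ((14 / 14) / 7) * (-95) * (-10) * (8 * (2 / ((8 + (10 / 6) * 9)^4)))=97192334992 / 25465531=3816.62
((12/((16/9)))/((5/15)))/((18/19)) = 171/8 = 21.38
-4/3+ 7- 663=-1972/3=-657.33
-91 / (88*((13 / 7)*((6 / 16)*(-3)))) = 49 / 99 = 0.49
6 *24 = 144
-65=-65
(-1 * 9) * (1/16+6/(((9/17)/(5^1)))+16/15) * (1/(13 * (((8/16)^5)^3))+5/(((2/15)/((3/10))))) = -421434057/320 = -1316981.43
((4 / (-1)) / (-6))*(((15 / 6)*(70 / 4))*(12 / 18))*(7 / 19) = 7.16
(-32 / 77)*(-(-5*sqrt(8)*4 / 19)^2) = 3.68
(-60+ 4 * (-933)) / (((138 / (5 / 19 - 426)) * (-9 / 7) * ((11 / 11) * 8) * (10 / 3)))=-4473217 / 13110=-341.21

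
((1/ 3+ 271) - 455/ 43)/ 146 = 33637/ 18834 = 1.79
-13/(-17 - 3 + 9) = 13/11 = 1.18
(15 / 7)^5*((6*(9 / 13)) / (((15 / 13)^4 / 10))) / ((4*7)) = 4448925 / 117649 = 37.82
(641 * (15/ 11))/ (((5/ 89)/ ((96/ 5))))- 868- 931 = 296930.31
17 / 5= 3.40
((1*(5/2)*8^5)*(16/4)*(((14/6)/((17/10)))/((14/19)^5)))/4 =63388134400/122451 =517661.22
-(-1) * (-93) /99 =-31 /33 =-0.94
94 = 94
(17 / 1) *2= 34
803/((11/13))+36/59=949.61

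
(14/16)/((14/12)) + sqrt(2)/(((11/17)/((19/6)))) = 3/4 + 323 *sqrt(2)/66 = 7.67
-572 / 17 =-33.65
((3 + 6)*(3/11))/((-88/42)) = -567/484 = -1.17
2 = 2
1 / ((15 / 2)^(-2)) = 225 / 4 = 56.25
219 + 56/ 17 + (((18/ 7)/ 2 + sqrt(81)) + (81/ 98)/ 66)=8524975/ 36652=232.59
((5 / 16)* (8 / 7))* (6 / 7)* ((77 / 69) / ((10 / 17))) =187 / 322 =0.58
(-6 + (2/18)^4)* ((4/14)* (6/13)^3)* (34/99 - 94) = 5839876480/369972603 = 15.78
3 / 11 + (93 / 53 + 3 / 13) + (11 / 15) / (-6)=1456981 / 682110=2.14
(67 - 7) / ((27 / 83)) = 1660 / 9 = 184.44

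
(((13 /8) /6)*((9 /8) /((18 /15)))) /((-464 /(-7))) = 455 /118784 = 0.00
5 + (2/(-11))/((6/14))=151/33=4.58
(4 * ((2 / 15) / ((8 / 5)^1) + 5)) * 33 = 671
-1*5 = -5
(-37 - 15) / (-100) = 0.52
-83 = -83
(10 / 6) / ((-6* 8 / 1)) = -5 / 144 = -0.03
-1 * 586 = -586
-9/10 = -0.90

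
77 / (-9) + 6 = -23 / 9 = -2.56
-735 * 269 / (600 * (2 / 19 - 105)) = 250439 / 79720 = 3.14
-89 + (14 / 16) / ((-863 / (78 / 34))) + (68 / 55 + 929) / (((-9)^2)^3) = -305323523562391 / 3430579200840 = -89.00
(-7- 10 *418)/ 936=-4187/ 936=-4.47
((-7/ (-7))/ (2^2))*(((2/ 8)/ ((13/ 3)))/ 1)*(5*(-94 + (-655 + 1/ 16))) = -179745/ 3328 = -54.01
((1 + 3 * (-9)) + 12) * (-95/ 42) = 95/ 3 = 31.67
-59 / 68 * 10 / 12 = -295 / 408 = -0.72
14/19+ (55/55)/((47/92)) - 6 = -2952/893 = -3.31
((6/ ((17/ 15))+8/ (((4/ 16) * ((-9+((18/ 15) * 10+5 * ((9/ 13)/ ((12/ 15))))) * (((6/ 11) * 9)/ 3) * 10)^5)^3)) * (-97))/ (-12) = 42.79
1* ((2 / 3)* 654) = 436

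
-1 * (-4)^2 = -16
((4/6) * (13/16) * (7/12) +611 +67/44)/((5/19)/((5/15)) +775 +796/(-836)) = 36887987/46639008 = 0.79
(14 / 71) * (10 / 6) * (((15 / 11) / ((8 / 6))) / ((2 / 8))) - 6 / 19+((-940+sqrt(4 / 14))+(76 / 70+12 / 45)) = -1460899442 / 1558095+sqrt(14) / 7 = -937.08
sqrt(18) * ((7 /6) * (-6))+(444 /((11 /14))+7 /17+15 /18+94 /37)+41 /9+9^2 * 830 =8444375041 /124542 -21 * sqrt(2) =67773.73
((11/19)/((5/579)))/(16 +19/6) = 38214/10925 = 3.50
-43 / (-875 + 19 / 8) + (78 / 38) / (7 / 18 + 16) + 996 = 38978819762 / 39128505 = 996.17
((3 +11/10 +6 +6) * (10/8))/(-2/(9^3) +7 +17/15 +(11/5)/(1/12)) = 586845/1006912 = 0.58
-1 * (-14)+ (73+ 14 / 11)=971 / 11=88.27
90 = 90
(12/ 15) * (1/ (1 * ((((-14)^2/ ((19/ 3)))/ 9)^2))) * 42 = 9747/ 3430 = 2.84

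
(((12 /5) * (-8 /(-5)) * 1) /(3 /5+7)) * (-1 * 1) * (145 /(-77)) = 1392 /1463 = 0.95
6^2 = 36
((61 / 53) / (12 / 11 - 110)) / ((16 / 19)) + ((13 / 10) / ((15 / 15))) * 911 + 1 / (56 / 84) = 6023231071 / 5079520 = 1185.79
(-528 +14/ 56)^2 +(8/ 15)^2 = 1002673249/ 3600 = 278520.35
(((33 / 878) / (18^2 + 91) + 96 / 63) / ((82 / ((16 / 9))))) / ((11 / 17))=792916244 / 15529267215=0.05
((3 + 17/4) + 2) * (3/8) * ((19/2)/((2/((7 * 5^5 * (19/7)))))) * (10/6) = 208703125/128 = 1630493.16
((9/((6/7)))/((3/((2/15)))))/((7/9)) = 3/5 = 0.60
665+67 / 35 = 23342 / 35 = 666.91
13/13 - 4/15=11/15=0.73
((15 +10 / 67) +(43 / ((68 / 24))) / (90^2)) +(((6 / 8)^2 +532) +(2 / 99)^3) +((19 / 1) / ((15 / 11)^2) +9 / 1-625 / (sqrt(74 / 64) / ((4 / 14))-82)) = 574.92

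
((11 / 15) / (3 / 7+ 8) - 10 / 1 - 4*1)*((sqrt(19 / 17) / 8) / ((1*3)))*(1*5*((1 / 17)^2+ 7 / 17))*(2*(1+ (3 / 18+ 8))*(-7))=23702525*sqrt(323) / 2608803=163.29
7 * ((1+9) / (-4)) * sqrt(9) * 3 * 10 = -1575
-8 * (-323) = 2584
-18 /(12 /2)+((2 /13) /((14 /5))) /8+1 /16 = -4267 /1456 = -2.93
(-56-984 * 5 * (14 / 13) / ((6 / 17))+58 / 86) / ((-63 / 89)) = 749629823 / 35217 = 21286.02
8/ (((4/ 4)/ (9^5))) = 472392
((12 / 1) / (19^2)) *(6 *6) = 432 / 361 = 1.20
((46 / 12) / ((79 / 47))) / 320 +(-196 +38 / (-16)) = -30088439 / 151680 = -198.37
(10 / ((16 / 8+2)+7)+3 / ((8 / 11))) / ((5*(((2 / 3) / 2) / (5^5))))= 830625 / 88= 9438.92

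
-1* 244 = -244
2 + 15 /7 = 29 /7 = 4.14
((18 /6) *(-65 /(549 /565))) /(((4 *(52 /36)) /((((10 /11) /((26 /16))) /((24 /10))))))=-70625 /8723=-8.10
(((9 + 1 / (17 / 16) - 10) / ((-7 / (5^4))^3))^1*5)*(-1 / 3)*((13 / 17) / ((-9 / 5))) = 79345703125 / 2676429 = 29646.11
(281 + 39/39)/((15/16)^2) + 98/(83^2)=165784246/516675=320.87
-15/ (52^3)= -15/ 140608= -0.00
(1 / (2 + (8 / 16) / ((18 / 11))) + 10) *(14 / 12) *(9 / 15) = 3031 / 415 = 7.30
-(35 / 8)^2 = -1225 / 64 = -19.14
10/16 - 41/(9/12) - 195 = -5977/24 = -249.04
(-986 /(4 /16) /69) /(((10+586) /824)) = -812464 /10281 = -79.03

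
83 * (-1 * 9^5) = -4901067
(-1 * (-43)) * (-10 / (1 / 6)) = -2580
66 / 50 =33 / 25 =1.32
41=41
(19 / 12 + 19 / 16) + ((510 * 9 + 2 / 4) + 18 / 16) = 220531 / 48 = 4594.40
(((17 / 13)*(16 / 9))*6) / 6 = 272 / 117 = 2.32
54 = 54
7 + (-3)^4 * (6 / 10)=278 / 5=55.60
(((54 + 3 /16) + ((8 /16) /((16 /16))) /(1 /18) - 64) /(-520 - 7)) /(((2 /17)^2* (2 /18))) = 1989 /1984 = 1.00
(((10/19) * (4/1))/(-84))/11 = -10/4389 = -0.00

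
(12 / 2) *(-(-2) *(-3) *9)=-324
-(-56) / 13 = 56 / 13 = 4.31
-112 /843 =-0.13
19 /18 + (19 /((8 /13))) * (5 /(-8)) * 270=-1500221 /288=-5209.10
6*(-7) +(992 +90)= 1040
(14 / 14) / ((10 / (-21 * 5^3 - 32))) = -2657 / 10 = -265.70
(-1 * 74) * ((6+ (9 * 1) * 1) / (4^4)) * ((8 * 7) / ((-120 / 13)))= 3367 / 128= 26.30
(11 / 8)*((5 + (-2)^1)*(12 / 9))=11 / 2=5.50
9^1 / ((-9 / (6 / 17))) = -6 / 17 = -0.35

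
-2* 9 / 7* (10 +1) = -198 / 7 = -28.29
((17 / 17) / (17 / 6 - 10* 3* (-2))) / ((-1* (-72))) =1 / 4524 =0.00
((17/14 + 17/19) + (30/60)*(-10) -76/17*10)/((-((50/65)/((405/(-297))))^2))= 327369393/2188648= 149.58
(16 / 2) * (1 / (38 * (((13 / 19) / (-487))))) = -1948 / 13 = -149.85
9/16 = 0.56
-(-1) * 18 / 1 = 18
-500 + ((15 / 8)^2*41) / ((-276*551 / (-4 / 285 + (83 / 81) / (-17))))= -14146715831195 / 28293435648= -500.00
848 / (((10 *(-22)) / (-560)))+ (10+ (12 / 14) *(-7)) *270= 35624 / 11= 3238.55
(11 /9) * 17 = 187 /9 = 20.78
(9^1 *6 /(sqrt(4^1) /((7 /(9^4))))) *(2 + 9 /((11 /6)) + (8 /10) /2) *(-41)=-38458 /4455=-8.63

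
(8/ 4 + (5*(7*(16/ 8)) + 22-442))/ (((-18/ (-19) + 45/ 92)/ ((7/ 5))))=-1419376/ 4185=-339.16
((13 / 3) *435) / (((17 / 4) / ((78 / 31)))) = 588120 / 527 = 1115.98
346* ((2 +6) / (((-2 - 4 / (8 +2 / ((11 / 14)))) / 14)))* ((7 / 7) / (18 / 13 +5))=-14609504 / 5727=-2550.99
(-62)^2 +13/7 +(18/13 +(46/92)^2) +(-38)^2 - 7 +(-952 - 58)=1555915/364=4274.49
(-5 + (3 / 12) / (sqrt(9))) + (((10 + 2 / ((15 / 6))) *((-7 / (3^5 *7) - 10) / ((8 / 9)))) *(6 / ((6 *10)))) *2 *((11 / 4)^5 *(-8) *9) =10570715687 / 38400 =275279.05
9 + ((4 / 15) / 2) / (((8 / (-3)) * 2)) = 359 / 40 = 8.98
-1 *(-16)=16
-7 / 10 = -0.70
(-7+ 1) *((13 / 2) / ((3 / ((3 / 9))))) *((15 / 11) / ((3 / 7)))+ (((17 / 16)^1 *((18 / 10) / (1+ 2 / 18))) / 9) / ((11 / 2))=-181541 / 13200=-13.75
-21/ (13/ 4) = -84/ 13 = -6.46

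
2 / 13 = 0.15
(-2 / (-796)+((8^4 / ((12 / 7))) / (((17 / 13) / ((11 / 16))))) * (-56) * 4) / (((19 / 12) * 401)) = -11422867354 / 25775077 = -443.17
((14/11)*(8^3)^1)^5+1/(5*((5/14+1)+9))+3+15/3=13719174807371322987314/116761975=117496940312728.72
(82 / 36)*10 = 205 / 9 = 22.78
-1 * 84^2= -7056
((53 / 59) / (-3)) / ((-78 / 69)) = 1219 / 4602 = 0.26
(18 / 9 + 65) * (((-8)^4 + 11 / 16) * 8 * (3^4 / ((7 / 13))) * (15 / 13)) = 5335853535 / 14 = 381132395.36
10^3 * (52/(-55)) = -10400/11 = -945.45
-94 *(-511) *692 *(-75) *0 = 0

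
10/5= 2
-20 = -20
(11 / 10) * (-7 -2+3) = -33 / 5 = -6.60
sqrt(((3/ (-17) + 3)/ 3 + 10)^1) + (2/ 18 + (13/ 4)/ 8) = 149/ 288 + sqrt(3162)/ 17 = 3.83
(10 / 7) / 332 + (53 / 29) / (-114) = -11264 / 960393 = -0.01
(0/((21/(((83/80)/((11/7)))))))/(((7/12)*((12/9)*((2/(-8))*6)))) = 0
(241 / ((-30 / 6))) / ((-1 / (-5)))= -241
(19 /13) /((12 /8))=38 /39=0.97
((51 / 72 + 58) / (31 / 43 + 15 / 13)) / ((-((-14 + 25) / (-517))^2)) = -1739876879 / 25152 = -69174.49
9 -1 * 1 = 8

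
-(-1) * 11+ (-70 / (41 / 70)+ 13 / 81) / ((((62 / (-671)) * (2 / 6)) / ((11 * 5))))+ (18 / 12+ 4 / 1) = 7314528298 / 34317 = 213145.91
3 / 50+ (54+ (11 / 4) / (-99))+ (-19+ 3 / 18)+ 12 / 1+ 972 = 917279 / 900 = 1019.20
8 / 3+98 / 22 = 235 / 33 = 7.12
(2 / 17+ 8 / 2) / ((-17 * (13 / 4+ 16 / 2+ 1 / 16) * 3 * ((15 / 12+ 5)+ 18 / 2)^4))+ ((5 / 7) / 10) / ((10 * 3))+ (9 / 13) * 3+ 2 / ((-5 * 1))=6640758644361461 / 3954471048904740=1.68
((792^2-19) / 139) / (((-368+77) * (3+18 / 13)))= -8154185 / 2305593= -3.54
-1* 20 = -20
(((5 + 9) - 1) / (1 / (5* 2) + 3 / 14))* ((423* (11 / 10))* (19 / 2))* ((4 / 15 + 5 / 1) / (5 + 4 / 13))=83457101 / 460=181428.48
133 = 133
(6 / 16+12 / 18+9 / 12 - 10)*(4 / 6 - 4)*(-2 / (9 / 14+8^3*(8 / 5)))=-34475 / 516501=-0.07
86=86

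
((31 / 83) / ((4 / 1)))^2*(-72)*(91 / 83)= -787059 / 1143574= -0.69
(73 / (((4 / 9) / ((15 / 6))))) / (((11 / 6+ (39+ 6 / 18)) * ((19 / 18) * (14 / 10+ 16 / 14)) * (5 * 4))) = 620865 / 3341416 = 0.19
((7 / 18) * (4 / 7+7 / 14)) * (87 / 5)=29 / 4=7.25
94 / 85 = 1.11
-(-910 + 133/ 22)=19887/ 22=903.95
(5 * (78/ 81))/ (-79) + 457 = 974651/ 2133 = 456.94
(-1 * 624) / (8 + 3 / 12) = -832 / 11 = -75.64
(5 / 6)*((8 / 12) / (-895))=-1 / 1611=-0.00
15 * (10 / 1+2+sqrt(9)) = 225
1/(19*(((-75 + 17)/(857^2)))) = -734449/1102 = -666.47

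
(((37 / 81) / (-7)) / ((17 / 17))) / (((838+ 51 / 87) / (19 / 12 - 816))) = 10486429 / 165466476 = 0.06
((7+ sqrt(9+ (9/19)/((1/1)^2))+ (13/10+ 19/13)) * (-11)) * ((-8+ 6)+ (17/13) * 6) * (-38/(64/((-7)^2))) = 24022.04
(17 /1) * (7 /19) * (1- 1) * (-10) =0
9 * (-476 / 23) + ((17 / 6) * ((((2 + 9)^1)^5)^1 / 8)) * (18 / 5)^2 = 739037.83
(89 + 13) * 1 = 102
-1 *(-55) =55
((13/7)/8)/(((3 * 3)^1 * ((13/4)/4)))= 2/63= 0.03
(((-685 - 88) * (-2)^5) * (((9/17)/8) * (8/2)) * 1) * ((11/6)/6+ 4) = 479260/17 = 28191.76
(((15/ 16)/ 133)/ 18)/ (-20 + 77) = 5/ 727776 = 0.00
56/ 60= 14/ 15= 0.93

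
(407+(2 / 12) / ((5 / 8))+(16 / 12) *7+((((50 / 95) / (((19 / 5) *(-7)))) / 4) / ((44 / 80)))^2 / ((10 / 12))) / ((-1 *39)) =-10.68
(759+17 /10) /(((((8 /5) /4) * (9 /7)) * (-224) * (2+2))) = -7607 /4608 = -1.65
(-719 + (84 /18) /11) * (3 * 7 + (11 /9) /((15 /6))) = -22930471 /1485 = -15441.39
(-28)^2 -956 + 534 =362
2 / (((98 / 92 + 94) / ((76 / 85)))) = 6992 / 371705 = 0.02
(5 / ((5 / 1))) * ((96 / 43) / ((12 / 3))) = 24 / 43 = 0.56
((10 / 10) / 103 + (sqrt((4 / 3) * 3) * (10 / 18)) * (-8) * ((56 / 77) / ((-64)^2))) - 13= -4239299 / 326304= -12.99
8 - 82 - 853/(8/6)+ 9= -704.75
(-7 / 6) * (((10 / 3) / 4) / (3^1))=-35 / 108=-0.32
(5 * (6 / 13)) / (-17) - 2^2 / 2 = -472 / 221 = -2.14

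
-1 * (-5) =5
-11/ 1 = -11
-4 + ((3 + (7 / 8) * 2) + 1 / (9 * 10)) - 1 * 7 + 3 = -583 / 180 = -3.24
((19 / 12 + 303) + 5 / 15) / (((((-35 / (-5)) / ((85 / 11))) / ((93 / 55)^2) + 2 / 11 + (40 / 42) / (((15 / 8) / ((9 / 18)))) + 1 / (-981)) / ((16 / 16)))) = 1505127172857 / 3710045288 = 405.69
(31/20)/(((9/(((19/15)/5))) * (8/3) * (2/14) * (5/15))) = 4123/12000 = 0.34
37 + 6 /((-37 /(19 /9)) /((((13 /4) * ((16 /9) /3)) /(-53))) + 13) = 18112507 /489367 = 37.01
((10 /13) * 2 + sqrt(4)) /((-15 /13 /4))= -184 /15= -12.27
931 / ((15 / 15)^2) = 931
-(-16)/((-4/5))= -20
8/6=1.33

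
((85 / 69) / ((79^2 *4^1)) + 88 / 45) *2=50528411 / 12918870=3.91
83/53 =1.57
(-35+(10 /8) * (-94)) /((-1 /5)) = 1525 /2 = 762.50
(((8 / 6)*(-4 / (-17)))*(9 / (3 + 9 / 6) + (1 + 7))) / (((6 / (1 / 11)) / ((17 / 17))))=80 / 1683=0.05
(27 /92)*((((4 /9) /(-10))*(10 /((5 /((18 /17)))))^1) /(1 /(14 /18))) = -42 /1955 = -0.02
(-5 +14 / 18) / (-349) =38 / 3141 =0.01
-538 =-538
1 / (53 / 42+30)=0.03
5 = 5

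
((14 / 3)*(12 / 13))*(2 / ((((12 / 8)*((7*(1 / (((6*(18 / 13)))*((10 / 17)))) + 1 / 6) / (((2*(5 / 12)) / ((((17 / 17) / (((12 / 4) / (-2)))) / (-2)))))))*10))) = 20160 / 22451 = 0.90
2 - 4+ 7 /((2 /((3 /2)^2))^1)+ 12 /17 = 895 /136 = 6.58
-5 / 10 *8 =-4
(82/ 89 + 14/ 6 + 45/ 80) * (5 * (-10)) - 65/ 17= -7069315/ 36312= -194.68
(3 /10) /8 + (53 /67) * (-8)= -33719 /5360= -6.29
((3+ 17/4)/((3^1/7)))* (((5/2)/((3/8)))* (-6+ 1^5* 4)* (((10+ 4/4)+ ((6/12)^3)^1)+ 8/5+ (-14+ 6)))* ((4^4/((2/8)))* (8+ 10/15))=-9458176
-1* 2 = -2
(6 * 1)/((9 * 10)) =1/15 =0.07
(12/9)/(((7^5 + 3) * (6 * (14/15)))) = 1/70602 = 0.00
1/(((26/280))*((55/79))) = 2212/143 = 15.47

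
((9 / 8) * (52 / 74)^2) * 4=3042 / 1369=2.22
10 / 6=5 / 3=1.67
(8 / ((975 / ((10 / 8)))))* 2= 4 / 195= 0.02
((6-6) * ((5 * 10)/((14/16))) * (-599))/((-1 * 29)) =0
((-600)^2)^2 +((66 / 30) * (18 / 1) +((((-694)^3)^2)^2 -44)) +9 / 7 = 436899642969909124767985028867317651 / 35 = 12482846941997403564799570000000000.00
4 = 4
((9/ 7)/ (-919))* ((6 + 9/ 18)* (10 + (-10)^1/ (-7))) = -4680/ 45031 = -0.10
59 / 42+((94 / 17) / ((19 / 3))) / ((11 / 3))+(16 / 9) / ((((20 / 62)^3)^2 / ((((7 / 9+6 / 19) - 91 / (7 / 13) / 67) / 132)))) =-156257405907343 / 10123118775000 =-15.44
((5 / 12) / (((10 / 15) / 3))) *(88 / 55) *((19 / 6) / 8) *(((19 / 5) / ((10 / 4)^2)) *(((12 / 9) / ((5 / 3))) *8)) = 2888 / 625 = 4.62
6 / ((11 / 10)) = 60 / 11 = 5.45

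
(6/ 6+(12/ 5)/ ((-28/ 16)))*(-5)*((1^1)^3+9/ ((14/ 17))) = 2171/ 98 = 22.15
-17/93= -0.18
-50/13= -3.85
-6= -6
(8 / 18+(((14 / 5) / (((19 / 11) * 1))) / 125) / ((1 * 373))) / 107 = 17718886 / 4265488125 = 0.00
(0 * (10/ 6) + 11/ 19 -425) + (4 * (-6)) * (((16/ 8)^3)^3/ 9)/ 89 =-2230912/ 5073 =-439.76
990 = 990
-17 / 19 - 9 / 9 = -36 / 19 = -1.89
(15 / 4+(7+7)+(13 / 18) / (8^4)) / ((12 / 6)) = 1308685 / 147456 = 8.88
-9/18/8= -1/16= -0.06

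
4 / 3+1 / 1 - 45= -128 / 3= -42.67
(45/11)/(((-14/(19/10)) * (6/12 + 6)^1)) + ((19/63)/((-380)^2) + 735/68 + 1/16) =6277199603/581981400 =10.79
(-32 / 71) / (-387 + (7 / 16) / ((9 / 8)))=576 / 494089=0.00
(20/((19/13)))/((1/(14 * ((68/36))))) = 361.87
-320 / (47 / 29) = -9280 / 47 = -197.45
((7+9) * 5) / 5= 16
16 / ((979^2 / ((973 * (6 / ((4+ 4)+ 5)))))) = 93408 / 12459733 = 0.01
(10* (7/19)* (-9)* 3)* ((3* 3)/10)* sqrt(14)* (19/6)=-567* sqrt(14)/2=-1060.76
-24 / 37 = -0.65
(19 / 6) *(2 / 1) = 19 / 3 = 6.33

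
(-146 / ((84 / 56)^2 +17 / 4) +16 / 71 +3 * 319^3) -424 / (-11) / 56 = 97385255.45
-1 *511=-511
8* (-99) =-792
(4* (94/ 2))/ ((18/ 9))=94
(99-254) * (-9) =1395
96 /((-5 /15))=-288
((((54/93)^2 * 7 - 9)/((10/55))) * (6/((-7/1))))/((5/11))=68.87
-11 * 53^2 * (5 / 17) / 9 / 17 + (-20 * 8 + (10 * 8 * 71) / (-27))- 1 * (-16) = -3228637 / 7803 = -413.77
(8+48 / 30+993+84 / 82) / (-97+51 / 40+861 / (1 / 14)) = 0.08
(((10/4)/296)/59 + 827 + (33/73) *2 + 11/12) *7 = 44378904493/7649232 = 5801.75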